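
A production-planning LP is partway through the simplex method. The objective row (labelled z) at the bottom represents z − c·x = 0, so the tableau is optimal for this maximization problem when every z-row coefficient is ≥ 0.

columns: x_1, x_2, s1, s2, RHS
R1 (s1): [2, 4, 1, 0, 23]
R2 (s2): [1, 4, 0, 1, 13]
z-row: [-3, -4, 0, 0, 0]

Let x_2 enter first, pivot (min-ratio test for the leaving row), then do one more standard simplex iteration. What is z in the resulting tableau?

33

Ratio test on column x_2 — row 1: 23/4 = 23/4; row 2: 13/4 = 13/4. Minimum is 13/4 at row 2 (s2 leaves); pivot element 4.
Pivot on row 2; the z-row RHS becomes 0 − (-4)·(13/4) = 13.
Next entering variable (most negative z-row entry -2): x_1.
Ratio test on column x_1 — row 1: 10/1 = 10; row 2: (13/4)/(1/4) = 13. Minimum is 10 at row 1 (s1 leaves); pivot element 1.
After the second pivot the z-row RHS is 13 − (-2)·10 = 33.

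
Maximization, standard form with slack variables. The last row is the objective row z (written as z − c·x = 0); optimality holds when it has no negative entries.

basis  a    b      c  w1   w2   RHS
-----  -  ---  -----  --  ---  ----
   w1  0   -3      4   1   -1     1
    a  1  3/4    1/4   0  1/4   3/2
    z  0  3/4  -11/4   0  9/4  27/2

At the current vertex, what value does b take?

0

b is not in the basis, so in the current basic feasible solution b = 0.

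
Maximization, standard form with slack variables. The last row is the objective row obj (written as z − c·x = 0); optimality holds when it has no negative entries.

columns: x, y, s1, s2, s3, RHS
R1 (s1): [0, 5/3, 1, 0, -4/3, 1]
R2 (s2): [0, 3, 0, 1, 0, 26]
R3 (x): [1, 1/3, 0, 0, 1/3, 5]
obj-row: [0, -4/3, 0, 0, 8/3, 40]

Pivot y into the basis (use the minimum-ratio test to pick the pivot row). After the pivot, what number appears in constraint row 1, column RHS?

3/5

Ratio test on column y — row 1: 1/(5/3) = 3/5; row 2: 26/3 = 26/3; row 3: 5/(1/3) = 15. Minimum is 3/5 at row 1 (s1 leaves); pivot element 5/3.
Divide row 1 by 5/3; eliminate column y from the other rows.
In the new row 1, the RHS entry is the old entry divided by the pivot: 1/(5/3) = 3/5.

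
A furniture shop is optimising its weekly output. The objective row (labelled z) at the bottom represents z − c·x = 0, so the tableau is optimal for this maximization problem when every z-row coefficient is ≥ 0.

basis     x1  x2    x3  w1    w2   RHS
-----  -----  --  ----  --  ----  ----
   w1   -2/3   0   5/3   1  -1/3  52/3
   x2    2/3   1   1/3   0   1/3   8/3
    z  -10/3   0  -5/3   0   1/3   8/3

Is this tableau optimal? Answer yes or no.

The z-row has a negative entry -10/3 in column x1, so it is not optimal.

no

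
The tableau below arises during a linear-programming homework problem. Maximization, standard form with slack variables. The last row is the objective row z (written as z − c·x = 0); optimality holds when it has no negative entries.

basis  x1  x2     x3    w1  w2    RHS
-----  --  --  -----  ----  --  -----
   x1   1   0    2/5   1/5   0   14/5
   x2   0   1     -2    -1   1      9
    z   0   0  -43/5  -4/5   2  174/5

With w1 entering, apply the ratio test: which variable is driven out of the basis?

x1

Column w1 entries and ratios — x1: (14/5)/(1/5) = 14; x2: -1 ≤ 0, skip.
Smallest ratio is 14 in the row of x1, so x1 leaves.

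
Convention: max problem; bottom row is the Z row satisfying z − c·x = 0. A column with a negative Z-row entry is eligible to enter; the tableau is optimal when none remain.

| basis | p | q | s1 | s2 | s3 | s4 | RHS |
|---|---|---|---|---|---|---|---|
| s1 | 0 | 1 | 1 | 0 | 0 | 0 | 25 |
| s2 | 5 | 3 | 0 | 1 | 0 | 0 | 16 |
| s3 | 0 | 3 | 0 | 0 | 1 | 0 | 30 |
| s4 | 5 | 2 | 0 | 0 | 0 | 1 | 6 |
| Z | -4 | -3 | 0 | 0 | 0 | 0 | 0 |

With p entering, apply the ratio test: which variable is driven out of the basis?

s4

Column p entries and ratios — s1: 0 ≤ 0, skip; s2: 16/5 = 16/5; s3: 0 ≤ 0, skip; s4: 6/5 = 6/5.
Smallest ratio is 6/5 in the row of s4, so s4 leaves.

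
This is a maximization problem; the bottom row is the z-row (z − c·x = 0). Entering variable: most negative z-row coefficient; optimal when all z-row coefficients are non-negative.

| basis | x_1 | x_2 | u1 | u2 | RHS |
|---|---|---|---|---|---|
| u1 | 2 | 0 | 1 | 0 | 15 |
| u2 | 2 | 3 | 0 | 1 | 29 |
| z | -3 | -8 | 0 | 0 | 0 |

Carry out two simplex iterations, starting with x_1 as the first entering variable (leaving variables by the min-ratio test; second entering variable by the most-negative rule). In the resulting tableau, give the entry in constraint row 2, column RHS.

14/3

Ratio test on column x_1 — row 1: 15/2 = 15/2; row 2: 29/2 = 29/2. Minimum is 15/2 at row 1 (u1 leaves); pivot element 2.
Divide row 1 by 2; eliminate column x_1 from the other rows.
Second iteration: most negative z-row entry is -8 in column x_2, so x_2 enters.
Ratio test on column x_2 — row 1: entry 0 ≤ 0; row 2: 14/3 = 14/3. Minimum is 14/3 at row 2 (u2 leaves); pivot element 3.
Divide row 2 by 3; eliminate column x_2 from the other rows.
After both pivots, the entry at constraint row 2, column RHS is 14/3.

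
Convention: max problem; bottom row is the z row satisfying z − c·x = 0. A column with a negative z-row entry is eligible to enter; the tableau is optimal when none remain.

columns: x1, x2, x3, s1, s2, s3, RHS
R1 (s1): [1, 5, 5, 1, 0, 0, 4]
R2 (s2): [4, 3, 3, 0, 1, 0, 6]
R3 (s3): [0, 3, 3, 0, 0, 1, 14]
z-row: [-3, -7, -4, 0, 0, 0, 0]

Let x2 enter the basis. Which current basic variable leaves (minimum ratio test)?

s1

Column x2 entries and ratios — s1: 4/5 = 4/5; s2: 6/3 = 2; s3: 14/3 = 14/3.
Smallest ratio is 4/5 in the row of s1, so s1 leaves.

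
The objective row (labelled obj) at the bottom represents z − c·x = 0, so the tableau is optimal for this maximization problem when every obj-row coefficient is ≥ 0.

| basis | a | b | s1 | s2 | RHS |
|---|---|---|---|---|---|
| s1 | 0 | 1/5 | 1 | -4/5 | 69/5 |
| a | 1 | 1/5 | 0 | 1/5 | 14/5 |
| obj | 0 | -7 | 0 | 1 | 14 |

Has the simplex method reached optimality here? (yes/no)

no

The obj-row has a negative entry -7 in column b, so it is not optimal.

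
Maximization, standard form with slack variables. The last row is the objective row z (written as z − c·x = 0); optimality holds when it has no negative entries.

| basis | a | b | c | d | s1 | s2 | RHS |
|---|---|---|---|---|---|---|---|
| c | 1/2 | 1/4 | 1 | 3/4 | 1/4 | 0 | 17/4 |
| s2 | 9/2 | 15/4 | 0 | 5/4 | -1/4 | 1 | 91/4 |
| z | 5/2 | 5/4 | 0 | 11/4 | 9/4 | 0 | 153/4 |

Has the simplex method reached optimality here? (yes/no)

Every z-row coefficient is ≥ 0, so the tableau is optimal.

yes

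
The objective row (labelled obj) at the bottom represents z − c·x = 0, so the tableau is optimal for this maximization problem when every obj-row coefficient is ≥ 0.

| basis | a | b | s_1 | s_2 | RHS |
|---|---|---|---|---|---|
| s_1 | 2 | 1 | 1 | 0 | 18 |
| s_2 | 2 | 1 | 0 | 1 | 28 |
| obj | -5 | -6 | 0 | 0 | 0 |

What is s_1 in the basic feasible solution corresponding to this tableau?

s_1 is basic (row 1); its value is the RHS of that row, 18.

18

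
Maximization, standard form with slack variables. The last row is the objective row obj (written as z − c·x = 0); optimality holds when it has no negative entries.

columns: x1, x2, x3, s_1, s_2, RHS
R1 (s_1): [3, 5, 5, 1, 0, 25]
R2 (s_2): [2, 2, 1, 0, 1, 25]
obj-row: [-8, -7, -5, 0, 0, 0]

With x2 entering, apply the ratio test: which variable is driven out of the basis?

Column x2 entries and ratios — s_1: 25/5 = 5; s_2: 25/2 = 25/2.
Smallest ratio is 5 in the row of s_1, so s_1 leaves.

s_1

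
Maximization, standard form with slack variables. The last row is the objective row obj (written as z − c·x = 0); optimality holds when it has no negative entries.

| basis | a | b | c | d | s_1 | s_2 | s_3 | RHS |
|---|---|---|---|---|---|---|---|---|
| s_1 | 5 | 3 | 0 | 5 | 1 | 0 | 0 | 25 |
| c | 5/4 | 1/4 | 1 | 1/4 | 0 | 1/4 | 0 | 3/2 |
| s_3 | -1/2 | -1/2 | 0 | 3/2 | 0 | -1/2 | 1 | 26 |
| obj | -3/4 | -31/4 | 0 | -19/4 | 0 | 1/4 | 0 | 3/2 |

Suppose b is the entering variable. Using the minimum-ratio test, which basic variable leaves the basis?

Column b entries and ratios — s_1: 25/3 = 25/3; c: (3/2)/(1/4) = 6; s_3: -1/2 ≤ 0, skip.
Smallest ratio is 6 in the row of c, so c leaves.

c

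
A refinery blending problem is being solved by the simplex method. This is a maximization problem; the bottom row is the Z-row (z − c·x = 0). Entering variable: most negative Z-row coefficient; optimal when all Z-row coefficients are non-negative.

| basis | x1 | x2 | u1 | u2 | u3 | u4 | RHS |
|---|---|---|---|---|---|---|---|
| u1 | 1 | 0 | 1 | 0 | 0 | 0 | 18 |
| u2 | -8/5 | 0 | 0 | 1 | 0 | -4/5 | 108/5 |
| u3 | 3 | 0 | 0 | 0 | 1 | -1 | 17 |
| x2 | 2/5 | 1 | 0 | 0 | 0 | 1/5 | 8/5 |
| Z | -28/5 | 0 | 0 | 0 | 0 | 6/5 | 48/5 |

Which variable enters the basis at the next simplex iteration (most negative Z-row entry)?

Negative Z-row entries: x1: -28/5.
The most negative is -28/5 in column x1, so x1 enters.

x1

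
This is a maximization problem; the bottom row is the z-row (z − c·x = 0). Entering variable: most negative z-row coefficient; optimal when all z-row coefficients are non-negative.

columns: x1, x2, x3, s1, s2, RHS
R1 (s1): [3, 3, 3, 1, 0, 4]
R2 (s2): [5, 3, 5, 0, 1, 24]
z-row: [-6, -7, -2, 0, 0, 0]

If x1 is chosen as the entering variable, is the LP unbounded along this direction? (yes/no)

Column x1 has positive entries in row(s) 1, 2, so the ratio test bounds it — not unbounded.

no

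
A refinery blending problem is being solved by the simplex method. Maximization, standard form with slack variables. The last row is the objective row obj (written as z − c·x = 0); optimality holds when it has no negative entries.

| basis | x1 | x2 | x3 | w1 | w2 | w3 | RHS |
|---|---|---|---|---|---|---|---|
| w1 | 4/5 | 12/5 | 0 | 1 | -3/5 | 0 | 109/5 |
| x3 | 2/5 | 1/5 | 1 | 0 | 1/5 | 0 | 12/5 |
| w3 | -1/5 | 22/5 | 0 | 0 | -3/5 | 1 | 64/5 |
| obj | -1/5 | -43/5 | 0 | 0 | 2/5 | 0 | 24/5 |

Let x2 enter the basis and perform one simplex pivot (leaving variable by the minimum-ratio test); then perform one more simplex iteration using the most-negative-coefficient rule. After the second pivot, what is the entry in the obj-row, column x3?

17/5

Ratio test on column x2 — row 1: (109/5)/(12/5) = 109/12; row 2: (12/5)/(1/5) = 12; row 3: (64/5)/(22/5) = 32/11. Minimum is 32/11 at row 3 (w3 leaves); pivot element 22/5.
Divide row 3 by 22/5; eliminate column x2 from the other rows.
Second iteration: most negative obj-row entry is -17/22 in column w2, so w2 enters.
Ratio test on column w2 — row 1: entry -3/11 ≤ 0; row 2: (20/11)/(5/22) = 8; row 3: entry -3/22 ≤ 0. Minimum is 8 at row 2 (x3 leaves); pivot element 5/22.
Divide row 2 by 5/22; eliminate column w2 from the other rows.
After both pivots, the entry at the obj-row, column x3 is 17/5.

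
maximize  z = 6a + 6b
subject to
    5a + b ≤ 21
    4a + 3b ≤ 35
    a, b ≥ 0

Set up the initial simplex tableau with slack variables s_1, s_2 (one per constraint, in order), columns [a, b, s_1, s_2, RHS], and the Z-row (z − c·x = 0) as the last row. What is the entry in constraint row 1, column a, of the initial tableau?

Constraint 1 has coefficient 5 on a.

5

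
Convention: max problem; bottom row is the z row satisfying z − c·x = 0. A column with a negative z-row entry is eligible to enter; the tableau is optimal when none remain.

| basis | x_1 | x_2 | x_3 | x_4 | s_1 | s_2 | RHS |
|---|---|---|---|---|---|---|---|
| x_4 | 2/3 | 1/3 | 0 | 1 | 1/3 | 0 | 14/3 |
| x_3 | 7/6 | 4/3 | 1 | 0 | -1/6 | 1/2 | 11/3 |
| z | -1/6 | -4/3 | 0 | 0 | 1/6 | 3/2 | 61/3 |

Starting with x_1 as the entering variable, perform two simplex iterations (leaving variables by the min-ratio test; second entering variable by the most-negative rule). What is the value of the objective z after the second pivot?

Ratio test on column x_1 — row 1: (14/3)/(2/3) = 7; row 2: (11/3)/(7/6) = 22/7. Minimum is 22/7 at row 2 (x_3 leaves); pivot element 7/6.
Pivot on row 2; the z-row RHS becomes 61/3 − (-1/6)·(22/7) = 146/7.
Next entering variable (most negative z-row entry -8/7): x_2.
Ratio test on column x_2 — row 1: entry -3/7 ≤ 0; row 2: (22/7)/(8/7) = 11/4. Minimum is 11/4 at row 2 (x_1 leaves); pivot element 8/7.
After the second pivot the z-row RHS is 146/7 − (-8/7)·(11/4) = 24.

24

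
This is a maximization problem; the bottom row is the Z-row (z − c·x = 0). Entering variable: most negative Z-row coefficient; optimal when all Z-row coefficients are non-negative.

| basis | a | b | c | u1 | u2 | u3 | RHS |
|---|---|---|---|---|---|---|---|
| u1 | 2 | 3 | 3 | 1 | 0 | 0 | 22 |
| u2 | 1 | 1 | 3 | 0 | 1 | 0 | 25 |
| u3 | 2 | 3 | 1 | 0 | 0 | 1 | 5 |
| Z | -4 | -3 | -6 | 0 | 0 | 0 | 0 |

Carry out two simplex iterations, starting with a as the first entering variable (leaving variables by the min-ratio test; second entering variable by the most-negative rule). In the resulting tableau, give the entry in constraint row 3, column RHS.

5

Ratio test on column a — row 1: 22/2 = 11; row 2: 25/1 = 25; row 3: 5/2 = 5/2. Minimum is 5/2 at row 3 (u3 leaves); pivot element 2.
Divide row 3 by 2; eliminate column a from the other rows.
Second iteration: most negative Z-row entry is -4 in column c, so c enters.
Ratio test on column c — row 1: 17/2 = 17/2; row 2: (45/2)/(5/2) = 9; row 3: (5/2)/(1/2) = 5. Minimum is 5 at row 3 (a leaves); pivot element 1/2.
Divide row 3 by 1/2; eliminate column c from the other rows.
After both pivots, the entry at constraint row 3, column RHS is 5.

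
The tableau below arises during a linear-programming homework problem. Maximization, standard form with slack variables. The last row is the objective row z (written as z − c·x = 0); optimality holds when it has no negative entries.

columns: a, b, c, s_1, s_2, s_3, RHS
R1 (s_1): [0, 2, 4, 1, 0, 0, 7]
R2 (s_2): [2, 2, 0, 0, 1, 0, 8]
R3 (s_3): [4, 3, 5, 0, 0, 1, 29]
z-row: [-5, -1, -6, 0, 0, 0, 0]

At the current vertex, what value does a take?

0

a is not in the basis, so in the current basic feasible solution a = 0.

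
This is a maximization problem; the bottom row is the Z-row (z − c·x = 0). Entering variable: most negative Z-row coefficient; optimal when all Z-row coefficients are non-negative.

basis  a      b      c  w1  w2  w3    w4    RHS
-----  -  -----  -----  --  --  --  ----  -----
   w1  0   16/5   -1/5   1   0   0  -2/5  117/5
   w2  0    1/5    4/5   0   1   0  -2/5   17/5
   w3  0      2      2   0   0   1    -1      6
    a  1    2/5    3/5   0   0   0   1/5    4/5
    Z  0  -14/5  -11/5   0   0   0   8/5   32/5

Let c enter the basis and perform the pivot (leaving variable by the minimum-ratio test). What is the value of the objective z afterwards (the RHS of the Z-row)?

Ratio test on column c — row 1: entry -1/5 ≤ 0; row 2: (17/5)/(4/5) = 17/4; row 3: 6/2 = 3; row 4: (4/5)/(3/5) = 4/3. Minimum is 4/3 at row 4 (a leaves); pivot element 3/5.
Pivot on row 4; the Z-row RHS becomes 32/5 − (-11/5)·(4/3) = 28/3.

28/3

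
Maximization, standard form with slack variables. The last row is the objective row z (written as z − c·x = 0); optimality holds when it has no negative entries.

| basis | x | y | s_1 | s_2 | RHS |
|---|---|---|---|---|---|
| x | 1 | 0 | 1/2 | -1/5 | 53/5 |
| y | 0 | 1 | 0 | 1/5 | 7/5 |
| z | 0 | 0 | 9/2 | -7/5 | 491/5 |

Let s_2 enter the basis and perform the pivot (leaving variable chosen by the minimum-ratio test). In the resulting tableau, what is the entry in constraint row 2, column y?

5

Ratio test on column s_2 — row 1: entry -1/5 ≤ 0; row 2: (7/5)/(1/5) = 7. Minimum is 7 at row 2 (y leaves); pivot element 1/5.
Divide row 2 by 1/5; eliminate column s_2 from the other rows.
In the new row 2, the y entry is the old entry divided by the pivot: 1/(1/5) = 5.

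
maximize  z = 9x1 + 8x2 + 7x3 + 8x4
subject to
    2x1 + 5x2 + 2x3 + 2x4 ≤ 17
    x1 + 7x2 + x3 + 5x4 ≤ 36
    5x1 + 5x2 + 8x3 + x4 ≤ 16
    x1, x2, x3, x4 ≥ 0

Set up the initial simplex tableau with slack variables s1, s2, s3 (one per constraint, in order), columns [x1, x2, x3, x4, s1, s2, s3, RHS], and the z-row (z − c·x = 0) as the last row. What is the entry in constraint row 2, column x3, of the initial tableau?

Constraint 2 has coefficient 1 on x3.

1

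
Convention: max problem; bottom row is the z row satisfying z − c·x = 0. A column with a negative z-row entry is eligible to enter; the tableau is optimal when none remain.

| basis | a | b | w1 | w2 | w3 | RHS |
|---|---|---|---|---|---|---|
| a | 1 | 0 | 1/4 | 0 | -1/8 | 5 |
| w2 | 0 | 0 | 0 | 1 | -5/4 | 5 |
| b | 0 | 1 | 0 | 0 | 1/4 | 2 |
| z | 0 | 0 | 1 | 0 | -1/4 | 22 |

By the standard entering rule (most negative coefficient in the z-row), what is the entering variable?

w3

Negative z-row entries: w3: -1/4.
The most negative is -1/4 in column w3, so w3 enters.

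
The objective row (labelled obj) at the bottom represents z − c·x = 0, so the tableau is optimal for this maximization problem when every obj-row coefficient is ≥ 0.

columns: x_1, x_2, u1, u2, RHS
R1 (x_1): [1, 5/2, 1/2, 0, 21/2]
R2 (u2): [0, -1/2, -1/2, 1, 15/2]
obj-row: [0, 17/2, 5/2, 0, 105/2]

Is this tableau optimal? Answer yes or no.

Every obj-row coefficient is ≥ 0, so the tableau is optimal.

yes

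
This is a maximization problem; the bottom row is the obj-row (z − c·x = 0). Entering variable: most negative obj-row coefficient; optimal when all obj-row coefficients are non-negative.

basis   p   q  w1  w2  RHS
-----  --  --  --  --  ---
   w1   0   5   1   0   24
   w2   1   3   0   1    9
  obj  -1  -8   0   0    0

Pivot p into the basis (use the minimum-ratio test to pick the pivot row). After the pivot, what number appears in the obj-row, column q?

Ratio test on column p — row 1: entry 0 ≤ 0; row 2: 9/1 = 9. Minimum is 9 at row 2 (w2 leaves); pivot element 1.
Divide row 2 by 1; eliminate column p from the other rows.
obj-row update in column q: -8 − (-1)·3 = -5.

-5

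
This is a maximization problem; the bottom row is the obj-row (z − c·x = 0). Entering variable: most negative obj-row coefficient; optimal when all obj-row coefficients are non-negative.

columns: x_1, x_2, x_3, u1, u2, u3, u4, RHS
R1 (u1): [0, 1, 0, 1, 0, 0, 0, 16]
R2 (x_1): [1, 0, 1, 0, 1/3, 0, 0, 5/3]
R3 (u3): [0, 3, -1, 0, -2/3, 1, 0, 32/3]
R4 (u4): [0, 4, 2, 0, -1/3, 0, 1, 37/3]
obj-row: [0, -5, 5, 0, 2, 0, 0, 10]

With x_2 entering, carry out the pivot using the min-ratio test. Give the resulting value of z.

305/12

Ratio test on column x_2 — row 1: 16/1 = 16; row 2: entry 0 ≤ 0; row 3: (32/3)/3 = 32/9; row 4: (37/3)/4 = 37/12. Minimum is 37/12 at row 4 (u4 leaves); pivot element 4.
Pivot on row 4; the obj-row RHS becomes 10 − (-5)·(37/12) = 305/12.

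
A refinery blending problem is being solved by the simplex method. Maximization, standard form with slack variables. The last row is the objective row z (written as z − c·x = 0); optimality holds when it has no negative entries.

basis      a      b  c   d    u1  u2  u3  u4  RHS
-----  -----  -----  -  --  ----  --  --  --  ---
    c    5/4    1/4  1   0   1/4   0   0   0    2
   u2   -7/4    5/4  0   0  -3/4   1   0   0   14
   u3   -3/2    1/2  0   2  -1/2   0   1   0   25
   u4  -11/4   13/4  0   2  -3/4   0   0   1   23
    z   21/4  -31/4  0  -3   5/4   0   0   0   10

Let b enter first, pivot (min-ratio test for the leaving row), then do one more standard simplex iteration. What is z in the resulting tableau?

1236/19

Ratio test on column b — row 1: 2/(1/4) = 8; row 2: 14/(5/4) = 56/5; row 3: 25/(1/2) = 50; row 4: 23/(13/4) = 92/13. Minimum is 92/13 at row 4 (u4 leaves); pivot element 13/4.
Pivot on row 4; the z-row RHS becomes 10 − (-31/4)·(92/13) = 843/13.
Next entering variable (most negative z-row entry -17/13): a.
Ratio test on column a — row 1: (3/13)/(19/13) = 3/19; row 2: entry -9/13 ≤ 0; row 3: entry -14/13 ≤ 0; row 4: entry -11/13 ≤ 0. Minimum is 3/19 at row 1 (c leaves); pivot element 19/13.
After the second pivot the z-row RHS is 843/13 − (-17/13)·(3/19) = 1236/19.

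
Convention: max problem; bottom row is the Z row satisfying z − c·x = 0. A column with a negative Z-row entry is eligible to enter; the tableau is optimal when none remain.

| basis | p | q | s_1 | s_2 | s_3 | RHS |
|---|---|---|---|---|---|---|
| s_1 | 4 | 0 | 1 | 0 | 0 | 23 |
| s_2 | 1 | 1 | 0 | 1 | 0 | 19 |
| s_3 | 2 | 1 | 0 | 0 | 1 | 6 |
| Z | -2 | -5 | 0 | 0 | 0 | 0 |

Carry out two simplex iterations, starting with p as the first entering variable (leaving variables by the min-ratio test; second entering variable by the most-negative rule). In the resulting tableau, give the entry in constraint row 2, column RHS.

Ratio test on column p — row 1: 23/4 = 23/4; row 2: 19/1 = 19; row 3: 6/2 = 3. Minimum is 3 at row 3 (s_3 leaves); pivot element 2.
Divide row 3 by 2; eliminate column p from the other rows.
Second iteration: most negative Z-row entry is -4 in column q, so q enters.
Ratio test on column q — row 1: entry -2 ≤ 0; row 2: 16/(1/2) = 32; row 3: 3/(1/2) = 6. Minimum is 6 at row 3 (p leaves); pivot element 1/2.
Divide row 3 by 1/2; eliminate column q from the other rows.
After both pivots, the entry at constraint row 2, column RHS is 13.

13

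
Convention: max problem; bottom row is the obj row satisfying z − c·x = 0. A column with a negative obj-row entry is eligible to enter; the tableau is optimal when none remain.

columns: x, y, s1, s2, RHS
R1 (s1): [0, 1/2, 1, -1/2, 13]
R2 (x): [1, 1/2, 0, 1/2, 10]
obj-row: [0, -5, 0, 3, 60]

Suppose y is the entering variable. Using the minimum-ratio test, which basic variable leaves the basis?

x

Column y entries and ratios — s1: 13/(1/2) = 26; x: 10/(1/2) = 20.
Smallest ratio is 20 in the row of x, so x leaves.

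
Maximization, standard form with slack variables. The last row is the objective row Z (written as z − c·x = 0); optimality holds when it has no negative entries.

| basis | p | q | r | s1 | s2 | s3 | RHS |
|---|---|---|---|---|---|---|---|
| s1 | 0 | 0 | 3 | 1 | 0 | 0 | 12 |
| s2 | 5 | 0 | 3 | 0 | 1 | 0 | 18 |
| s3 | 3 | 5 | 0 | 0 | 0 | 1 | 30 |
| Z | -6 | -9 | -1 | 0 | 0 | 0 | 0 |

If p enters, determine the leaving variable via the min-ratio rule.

Column p entries and ratios — s1: 0 ≤ 0, skip; s2: 18/5 = 18/5; s3: 30/3 = 10.
Smallest ratio is 18/5 in the row of s2, so s2 leaves.

s2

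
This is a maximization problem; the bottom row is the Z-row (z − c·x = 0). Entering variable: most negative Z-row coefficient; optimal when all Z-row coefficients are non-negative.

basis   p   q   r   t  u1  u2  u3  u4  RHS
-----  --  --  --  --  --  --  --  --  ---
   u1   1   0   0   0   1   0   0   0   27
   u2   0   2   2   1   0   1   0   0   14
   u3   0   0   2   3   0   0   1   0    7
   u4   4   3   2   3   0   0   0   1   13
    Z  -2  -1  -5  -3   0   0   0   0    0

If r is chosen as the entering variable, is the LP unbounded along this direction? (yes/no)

no

Column r has positive entries in row(s) 2, 3, 4, so the ratio test bounds it — not unbounded.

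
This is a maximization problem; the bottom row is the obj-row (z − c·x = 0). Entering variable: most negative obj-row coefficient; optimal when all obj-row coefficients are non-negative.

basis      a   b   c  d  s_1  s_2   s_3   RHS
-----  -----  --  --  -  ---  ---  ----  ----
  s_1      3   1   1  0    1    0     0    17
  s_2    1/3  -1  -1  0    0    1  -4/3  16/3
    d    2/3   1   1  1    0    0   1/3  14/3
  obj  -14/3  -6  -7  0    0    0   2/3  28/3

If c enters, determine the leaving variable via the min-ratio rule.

Column c entries and ratios — s_1: 17/1 = 17; s_2: -1 ≤ 0, skip; d: (14/3)/1 = 14/3.
Smallest ratio is 14/3 in the row of d, so d leaves.

d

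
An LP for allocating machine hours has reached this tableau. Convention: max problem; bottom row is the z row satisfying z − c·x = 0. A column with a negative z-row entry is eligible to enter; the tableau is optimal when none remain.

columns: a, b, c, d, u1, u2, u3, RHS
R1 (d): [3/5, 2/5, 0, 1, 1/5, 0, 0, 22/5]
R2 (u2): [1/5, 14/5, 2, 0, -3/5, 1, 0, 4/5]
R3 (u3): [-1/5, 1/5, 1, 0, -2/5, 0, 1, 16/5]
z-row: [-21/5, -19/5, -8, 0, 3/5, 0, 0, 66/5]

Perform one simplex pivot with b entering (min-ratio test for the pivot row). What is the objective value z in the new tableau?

Ratio test on column b — row 1: (22/5)/(2/5) = 11; row 2: (4/5)/(14/5) = 2/7; row 3: (16/5)/(1/5) = 16. Minimum is 2/7 at row 2 (u2 leaves); pivot element 14/5.
Pivot on row 2; the z-row RHS becomes 66/5 − (-19/5)·(2/7) = 100/7.

100/7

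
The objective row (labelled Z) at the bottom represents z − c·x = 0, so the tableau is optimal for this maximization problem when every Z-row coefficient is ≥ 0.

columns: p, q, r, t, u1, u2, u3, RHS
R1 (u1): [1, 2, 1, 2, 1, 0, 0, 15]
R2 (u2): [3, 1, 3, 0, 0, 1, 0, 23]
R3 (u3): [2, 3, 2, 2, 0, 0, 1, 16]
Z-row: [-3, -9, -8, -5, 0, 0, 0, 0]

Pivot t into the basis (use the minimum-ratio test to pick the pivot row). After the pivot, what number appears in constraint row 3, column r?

1

Ratio test on column t — row 1: 15/2 = 15/2; row 2: entry 0 ≤ 0; row 3: 16/2 = 8. Minimum is 15/2 at row 1 (u1 leaves); pivot element 2.
Divide row 1 by 2; eliminate column t from the other rows.
Row 3 update in column r: 2 − 2·(1/2) = 1.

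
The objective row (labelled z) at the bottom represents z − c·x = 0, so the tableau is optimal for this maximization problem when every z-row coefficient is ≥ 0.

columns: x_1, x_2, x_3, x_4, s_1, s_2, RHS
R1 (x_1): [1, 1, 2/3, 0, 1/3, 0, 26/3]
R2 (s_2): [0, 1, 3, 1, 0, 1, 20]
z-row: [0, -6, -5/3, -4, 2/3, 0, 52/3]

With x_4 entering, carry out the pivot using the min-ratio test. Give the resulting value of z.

Ratio test on column x_4 — row 1: entry 0 ≤ 0; row 2: 20/1 = 20. Minimum is 20 at row 2 (s_2 leaves); pivot element 1.
Pivot on row 2; the z-row RHS becomes 52/3 − (-4)·20 = 292/3.

292/3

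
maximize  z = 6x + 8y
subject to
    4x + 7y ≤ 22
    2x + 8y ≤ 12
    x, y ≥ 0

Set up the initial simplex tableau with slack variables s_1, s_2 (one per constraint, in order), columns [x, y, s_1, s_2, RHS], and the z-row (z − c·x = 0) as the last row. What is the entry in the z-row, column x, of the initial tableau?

The z-row carries the negated objective coefficients: the x entry is -6.

-6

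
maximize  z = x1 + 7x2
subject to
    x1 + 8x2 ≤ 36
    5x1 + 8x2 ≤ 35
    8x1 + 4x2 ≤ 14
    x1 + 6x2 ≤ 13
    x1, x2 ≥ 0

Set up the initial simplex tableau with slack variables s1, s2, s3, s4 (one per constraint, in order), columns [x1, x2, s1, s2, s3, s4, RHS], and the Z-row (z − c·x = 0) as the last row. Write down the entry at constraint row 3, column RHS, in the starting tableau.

14

The RHS of constraint 3 is b_3 = 14.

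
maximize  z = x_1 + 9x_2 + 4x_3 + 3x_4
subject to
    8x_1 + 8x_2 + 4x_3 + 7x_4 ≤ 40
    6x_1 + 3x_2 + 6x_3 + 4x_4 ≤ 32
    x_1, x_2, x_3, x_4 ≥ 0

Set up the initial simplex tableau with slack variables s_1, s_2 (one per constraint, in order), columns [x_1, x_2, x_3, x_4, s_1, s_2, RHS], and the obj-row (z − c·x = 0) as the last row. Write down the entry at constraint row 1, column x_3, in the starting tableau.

Constraint 1 has coefficient 4 on x_3.

4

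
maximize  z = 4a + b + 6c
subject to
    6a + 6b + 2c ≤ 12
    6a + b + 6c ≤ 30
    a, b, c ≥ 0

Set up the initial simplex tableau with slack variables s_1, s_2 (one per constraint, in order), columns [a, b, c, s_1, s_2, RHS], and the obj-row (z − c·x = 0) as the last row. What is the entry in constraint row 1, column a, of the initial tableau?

Constraint 1 has coefficient 6 on a.

6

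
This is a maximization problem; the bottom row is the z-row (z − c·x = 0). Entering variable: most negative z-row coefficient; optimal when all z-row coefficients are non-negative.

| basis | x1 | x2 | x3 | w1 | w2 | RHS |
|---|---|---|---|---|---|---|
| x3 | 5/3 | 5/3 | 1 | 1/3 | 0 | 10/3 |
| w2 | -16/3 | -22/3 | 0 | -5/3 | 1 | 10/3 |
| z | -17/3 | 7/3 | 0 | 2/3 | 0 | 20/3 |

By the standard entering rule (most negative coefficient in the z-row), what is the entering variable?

x1

Negative z-row entries: x1: -17/3.
The most negative is -17/3 in column x1, so x1 enters.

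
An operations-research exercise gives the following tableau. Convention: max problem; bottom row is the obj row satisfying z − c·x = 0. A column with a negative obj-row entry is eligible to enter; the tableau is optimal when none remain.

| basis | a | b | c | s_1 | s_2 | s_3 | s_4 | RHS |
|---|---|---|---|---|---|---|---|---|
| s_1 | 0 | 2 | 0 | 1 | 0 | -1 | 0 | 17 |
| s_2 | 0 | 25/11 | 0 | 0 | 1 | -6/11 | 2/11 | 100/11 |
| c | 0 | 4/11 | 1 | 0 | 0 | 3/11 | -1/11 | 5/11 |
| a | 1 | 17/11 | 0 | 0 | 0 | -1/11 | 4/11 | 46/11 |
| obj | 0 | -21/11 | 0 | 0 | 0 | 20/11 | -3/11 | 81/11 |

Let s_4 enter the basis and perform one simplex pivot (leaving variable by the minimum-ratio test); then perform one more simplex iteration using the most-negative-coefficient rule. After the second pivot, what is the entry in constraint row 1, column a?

Ratio test on column s_4 — row 1: entry 0 ≤ 0; row 2: (100/11)/(2/11) = 50; row 3: entry -1/11 ≤ 0; row 4: (46/11)/(4/11) = 23/2. Minimum is 23/2 at row 4 (a leaves); pivot element 4/11.
Divide row 4 by 4/11; eliminate column s_4 from the other rows.
Second iteration: most negative obj-row entry is -3/4 in column b, so b enters.
Ratio test on column b — row 1: 17/2 = 17/2; row 2: 7/(3/2) = 14/3; row 3: (3/2)/(3/4) = 2; row 4: (23/2)/(17/4) = 46/17. Minimum is 2 at row 3 (c leaves); pivot element 3/4.
Divide row 3 by 3/4; eliminate column b from the other rows.
After both pivots, the entry at constraint row 1, column a is -2/3.

-2/3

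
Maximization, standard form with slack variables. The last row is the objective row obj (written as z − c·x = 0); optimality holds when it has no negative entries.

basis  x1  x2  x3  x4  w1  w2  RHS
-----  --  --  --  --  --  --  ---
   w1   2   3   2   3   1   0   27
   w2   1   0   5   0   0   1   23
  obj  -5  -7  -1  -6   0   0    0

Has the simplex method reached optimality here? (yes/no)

The obj-row has a negative entry -7 in column x2, so it is not optimal.

no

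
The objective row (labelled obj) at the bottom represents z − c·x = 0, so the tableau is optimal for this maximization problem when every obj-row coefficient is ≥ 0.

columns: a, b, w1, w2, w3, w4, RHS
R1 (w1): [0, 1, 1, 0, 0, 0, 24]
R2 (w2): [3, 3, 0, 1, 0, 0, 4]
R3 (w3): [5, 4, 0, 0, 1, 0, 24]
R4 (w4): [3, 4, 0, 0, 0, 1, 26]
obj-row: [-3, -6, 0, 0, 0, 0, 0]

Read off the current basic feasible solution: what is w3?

w3 is basic (row 3); its value is the RHS of that row, 24.

24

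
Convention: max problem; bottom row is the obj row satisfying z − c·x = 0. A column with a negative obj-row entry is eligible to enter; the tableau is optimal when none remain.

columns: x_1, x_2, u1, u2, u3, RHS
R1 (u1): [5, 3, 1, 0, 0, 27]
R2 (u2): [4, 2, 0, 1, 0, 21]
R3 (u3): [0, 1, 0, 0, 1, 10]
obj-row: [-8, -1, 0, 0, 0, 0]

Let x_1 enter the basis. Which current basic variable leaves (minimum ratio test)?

u2

Column x_1 entries and ratios — u1: 27/5 = 27/5; u2: 21/4 = 21/4; u3: 0 ≤ 0, skip.
Smallest ratio is 21/4 in the row of u2, so u2 leaves.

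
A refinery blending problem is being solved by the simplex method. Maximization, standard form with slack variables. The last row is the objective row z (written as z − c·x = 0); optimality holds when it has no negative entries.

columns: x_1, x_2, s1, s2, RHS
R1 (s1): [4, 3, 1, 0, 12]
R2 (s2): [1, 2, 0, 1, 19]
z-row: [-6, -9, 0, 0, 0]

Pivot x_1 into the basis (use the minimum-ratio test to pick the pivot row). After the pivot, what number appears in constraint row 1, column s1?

1/4

Ratio test on column x_1 — row 1: 12/4 = 3; row 2: 19/1 = 19. Minimum is 3 at row 1 (s1 leaves); pivot element 4.
Divide row 1 by 4; eliminate column x_1 from the other rows.
In the new row 1, the s1 entry is the old entry divided by the pivot: 1/4 = 1/4.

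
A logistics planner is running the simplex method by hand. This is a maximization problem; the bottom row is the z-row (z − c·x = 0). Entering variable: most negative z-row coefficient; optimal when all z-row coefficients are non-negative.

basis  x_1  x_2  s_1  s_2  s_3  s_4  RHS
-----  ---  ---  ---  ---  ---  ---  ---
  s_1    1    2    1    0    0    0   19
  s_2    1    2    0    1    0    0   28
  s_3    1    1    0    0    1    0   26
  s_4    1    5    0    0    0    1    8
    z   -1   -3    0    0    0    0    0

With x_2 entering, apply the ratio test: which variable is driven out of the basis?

s_4

Column x_2 entries and ratios — s_1: 19/2 = 19/2; s_2: 28/2 = 14; s_3: 26/1 = 26; s_4: 8/5 = 8/5.
Smallest ratio is 8/5 in the row of s_4, so s_4 leaves.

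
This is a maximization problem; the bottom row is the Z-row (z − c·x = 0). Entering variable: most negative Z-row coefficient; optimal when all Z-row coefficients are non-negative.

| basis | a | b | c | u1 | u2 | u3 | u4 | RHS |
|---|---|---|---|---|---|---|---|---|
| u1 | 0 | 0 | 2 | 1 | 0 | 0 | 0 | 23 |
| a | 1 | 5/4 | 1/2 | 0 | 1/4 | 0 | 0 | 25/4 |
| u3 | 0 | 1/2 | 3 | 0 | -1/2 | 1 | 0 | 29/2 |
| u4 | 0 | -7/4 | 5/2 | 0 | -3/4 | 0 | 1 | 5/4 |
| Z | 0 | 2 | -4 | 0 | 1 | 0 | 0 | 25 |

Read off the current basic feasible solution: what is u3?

29/2

u3 is basic (row 3); its value is the RHS of that row, 29/2.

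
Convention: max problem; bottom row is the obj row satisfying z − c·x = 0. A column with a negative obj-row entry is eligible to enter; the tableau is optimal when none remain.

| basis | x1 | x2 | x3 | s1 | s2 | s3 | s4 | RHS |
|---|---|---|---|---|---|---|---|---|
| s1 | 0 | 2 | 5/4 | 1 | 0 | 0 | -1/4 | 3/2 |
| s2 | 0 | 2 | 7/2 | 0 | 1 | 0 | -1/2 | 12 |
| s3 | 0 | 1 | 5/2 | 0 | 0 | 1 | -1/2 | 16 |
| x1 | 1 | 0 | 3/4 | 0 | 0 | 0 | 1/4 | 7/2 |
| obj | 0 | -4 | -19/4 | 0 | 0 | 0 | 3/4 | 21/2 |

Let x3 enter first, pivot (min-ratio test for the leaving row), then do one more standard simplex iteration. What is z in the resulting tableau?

35/2

Ratio test on column x3 — row 1: (3/2)/(5/4) = 6/5; row 2: 12/(7/2) = 24/7; row 3: 16/(5/2) = 32/5; row 4: (7/2)/(3/4) = 14/3. Minimum is 6/5 at row 1 (s1 leaves); pivot element 5/4.
Pivot on row 1; the obj-row RHS becomes 21/2 − (-19/4)·(6/5) = 81/5.
Next entering variable (most negative obj-row entry -1/5): s4.
Ratio test on column s4 — row 1: entry -1/5 ≤ 0; row 2: (39/5)/(1/5) = 39; row 3: entry 0 ≤ 0; row 4: (13/5)/(2/5) = 13/2. Minimum is 13/2 at row 4 (x1 leaves); pivot element 2/5.
After the second pivot the obj-row RHS is 81/5 − (-1/5)·(13/2) = 35/2.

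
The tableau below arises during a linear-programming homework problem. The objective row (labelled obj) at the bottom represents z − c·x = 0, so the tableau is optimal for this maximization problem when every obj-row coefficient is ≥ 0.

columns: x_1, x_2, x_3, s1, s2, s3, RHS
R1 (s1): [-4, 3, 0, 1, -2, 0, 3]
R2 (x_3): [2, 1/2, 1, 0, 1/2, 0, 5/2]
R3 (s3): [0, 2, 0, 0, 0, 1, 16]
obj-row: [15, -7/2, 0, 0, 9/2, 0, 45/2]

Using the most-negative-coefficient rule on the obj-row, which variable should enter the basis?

Negative obj-row entries: x_2: -7/2.
The most negative is -7/2 in column x_2, so x_2 enters.

x_2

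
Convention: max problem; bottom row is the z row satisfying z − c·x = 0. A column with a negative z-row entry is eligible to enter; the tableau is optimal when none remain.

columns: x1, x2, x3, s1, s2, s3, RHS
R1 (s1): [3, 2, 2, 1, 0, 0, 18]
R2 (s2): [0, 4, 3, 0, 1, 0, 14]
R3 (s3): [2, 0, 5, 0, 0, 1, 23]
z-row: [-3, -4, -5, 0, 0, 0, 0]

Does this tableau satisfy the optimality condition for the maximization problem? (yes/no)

The z-row has a negative entry -5 in column x3, so it is not optimal.

no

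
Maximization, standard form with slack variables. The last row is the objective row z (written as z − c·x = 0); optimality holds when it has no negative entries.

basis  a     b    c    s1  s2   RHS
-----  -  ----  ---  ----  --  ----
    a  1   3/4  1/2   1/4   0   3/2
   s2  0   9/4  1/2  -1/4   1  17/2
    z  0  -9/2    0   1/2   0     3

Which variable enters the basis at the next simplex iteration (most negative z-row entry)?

b

Negative z-row entries: b: -9/2.
The most negative is -9/2 in column b, so b enters.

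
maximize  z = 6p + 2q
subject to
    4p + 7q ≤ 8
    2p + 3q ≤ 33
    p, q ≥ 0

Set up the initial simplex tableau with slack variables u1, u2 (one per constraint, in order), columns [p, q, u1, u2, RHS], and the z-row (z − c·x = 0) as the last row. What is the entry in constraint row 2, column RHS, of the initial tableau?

The RHS of constraint 2 is b_2 = 33.

33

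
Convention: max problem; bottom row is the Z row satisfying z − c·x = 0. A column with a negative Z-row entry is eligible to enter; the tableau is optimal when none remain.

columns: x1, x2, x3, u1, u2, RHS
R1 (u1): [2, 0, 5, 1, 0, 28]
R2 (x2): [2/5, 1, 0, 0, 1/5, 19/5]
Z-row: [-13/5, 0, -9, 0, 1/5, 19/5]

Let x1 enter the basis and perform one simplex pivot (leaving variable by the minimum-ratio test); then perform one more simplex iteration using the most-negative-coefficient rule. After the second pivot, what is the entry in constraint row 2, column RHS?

19/2

Ratio test on column x1 — row 1: 28/2 = 14; row 2: (19/5)/(2/5) = 19/2. Minimum is 19/2 at row 2 (x2 leaves); pivot element 2/5.
Divide row 2 by 2/5; eliminate column x1 from the other rows.
Second iteration: most negative Z-row entry is -9 in column x3, so x3 enters.
Ratio test on column x3 — row 1: 9/5 = 9/5; row 2: entry 0 ≤ 0. Minimum is 9/5 at row 1 (u1 leaves); pivot element 5.
Divide row 1 by 5; eliminate column x3 from the other rows.
After both pivots, the entry at constraint row 2, column RHS is 19/2.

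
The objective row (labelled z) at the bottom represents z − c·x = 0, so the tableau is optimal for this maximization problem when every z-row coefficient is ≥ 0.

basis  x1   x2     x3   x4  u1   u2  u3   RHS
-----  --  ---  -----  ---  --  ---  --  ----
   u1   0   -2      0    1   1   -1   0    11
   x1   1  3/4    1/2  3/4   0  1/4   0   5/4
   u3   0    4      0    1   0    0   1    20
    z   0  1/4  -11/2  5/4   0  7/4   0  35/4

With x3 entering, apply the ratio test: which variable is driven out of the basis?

x1

Column x3 entries and ratios — u1: 0 ≤ 0, skip; x1: (5/4)/(1/2) = 5/2; u3: 0 ≤ 0, skip.
Smallest ratio is 5/2 in the row of x1, so x1 leaves.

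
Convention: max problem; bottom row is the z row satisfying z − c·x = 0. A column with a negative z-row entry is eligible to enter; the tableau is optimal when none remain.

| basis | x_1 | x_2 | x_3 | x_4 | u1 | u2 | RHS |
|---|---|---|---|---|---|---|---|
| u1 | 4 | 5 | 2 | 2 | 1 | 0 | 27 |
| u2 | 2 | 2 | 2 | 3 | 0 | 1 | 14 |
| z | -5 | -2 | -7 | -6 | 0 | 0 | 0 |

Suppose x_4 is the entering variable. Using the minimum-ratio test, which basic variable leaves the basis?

u2

Column x_4 entries and ratios — u1: 27/2 = 27/2; u2: 14/3 = 14/3.
Smallest ratio is 14/3 in the row of u2, so u2 leaves.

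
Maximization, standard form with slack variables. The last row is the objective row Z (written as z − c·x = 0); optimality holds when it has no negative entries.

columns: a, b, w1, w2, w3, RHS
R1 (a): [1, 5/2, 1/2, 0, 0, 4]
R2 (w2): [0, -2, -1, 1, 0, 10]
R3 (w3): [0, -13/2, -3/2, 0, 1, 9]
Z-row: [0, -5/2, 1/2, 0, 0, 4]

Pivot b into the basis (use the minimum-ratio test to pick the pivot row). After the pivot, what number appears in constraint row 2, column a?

4/5

Ratio test on column b — row 1: 4/(5/2) = 8/5; row 2: entry -2 ≤ 0; row 3: entry -13/2 ≤ 0. Minimum is 8/5 at row 1 (a leaves); pivot element 5/2.
Divide row 1 by 5/2; eliminate column b from the other rows.
Row 2 update in column a: 0 − (-2)·(2/5) = 4/5.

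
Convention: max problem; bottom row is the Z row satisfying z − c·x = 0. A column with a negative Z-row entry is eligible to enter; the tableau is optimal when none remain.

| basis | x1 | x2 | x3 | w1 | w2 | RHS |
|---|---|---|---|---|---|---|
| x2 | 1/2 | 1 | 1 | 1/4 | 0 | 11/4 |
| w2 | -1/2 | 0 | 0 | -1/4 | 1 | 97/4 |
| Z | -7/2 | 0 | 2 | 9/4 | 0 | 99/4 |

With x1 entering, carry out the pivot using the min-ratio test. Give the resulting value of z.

Ratio test on column x1 — row 1: (11/4)/(1/2) = 11/2; row 2: entry -1/2 ≤ 0. Minimum is 11/2 at row 1 (x2 leaves); pivot element 1/2.
Pivot on row 1; the Z-row RHS becomes 99/4 − (-7/2)·(11/2) = 44.

44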